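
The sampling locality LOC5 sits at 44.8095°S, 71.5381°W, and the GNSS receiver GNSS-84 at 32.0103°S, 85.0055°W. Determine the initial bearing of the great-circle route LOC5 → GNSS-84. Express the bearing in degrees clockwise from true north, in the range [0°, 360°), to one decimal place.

Δλ = -13.4674°
y = sin Δλ · cos φ₂ = -0.197481
x = cos φ₁ sin φ₂ − sin φ₁ cos φ₂ cos Δλ = 0.205103
θ = atan2(y, x) = -43.9155° → 316.0845° (mod 360°)

316.1°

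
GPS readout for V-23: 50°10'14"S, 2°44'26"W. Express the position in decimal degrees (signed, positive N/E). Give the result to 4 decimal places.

lat: 50.1706° S → -50.1706°
lon: 2.7406° W → -2.7406°

-50.1706°, -2.7406°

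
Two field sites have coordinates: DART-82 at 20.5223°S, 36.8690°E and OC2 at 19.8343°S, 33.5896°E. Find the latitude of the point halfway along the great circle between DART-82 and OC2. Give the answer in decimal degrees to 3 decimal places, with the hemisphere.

20.186°S

Bx = cos φ₂ cos Δλ = 0.939137,  By = cos φ₂ sin Δλ = -0.053812
φₘ = atan2(sin φ₁ + sin φ₂, √((cos φ₁ + Bx)² + By²)) = -20.18590°
λₘ = λ₁ + atan2(By, cos φ₁ + Bx) = 35.22568°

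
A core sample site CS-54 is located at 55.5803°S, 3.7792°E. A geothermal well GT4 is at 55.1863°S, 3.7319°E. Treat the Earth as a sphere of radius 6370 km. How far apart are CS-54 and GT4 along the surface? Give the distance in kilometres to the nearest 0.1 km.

43.9 km

Δφ = 0.3940°,  Δλ = -0.0473°
a = sin²(Δφ/2) + cos φ₁ cos φ₂ sin²(Δλ/2) = 0.000012
c = 2·arcsin(√a) = 0.006893 rad = 0.3949°
d = R·c = 6370 × 0.006893 = 43.9 km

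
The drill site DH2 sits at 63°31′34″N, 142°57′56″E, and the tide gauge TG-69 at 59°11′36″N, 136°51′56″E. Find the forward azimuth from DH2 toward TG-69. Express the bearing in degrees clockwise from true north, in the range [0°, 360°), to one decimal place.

216.7°

DH2: φ = +63.52611°, λ = +142.96556°
TG-69: φ = +59.19333°, λ = +136.86556°
Δλ = -6.1000°
y = sin Δλ · cos φ₂ = -0.054422
x = cos φ₁ sin φ₂ − sin φ₁ cos φ₂ cos Δλ = -0.072953
θ = atan2(y, x) = -143.2775° → 216.7225° (mod 360°)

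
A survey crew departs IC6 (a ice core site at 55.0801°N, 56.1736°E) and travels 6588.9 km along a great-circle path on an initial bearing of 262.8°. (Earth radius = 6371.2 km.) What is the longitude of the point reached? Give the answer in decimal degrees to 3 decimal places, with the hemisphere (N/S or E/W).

δ = d/R = 6588.9/6371.2 = 1.034169 rad
φ₂ = arcsin(sin φ₁ cos δ + cos φ₁ sin δ cos θ)
   = arcsin(0.81995·0.51124 + 0.57243·0.85944·-0.12533) = 20.94875°
λ₂ = λ₁ + atan2(sin θ sin δ cos φ₁, cos δ − sin φ₁ sin φ₂) = -9.75116°

9.751°W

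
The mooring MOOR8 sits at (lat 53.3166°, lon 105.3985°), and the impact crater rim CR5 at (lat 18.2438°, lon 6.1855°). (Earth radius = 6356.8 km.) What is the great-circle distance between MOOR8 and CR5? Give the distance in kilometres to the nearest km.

Δφ = -35.0728°,  Δλ = -99.2130°
a = sin²(Δφ/2) + cos φ₁ cos φ₂ sin²(Δλ/2) = 0.419889
c = 2·arcsin(√a) = 1.409882 rad = 80.7803°
d = R·c = 6356.8 × 1.409882 = 8962.3 km

8962 km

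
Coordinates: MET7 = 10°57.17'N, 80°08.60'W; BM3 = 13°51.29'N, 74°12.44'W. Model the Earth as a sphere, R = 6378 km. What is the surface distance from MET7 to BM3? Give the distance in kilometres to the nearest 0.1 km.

MET7: φ = +10.95283°, λ = -80.14333°
BM3: φ = +13.85483°, λ = -74.20733°
Δφ = 2.9020°,  Δλ = 5.9360°
a = sin²(Δφ/2) + cos φ₁ cos φ₂ sin²(Δλ/2) = 0.003197
c = 2·arcsin(√a) = 0.113140 rad = 6.4825°
d = R·c = 6378 × 0.113140 = 721.6 km

721.6 km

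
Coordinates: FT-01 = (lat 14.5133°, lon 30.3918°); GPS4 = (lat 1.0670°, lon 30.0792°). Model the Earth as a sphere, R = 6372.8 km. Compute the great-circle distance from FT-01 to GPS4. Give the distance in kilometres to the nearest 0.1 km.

1496.0 km

Δφ = -13.4463°,  Δλ = -0.3126°
a = sin²(Δφ/2) + cos φ₁ cos φ₂ sin²(Δλ/2) = 0.013713
c = 2·arcsin(√a) = 0.234744 rad = 13.4498°
d = R·c = 6372.8 × 0.234744 = 1496.0 km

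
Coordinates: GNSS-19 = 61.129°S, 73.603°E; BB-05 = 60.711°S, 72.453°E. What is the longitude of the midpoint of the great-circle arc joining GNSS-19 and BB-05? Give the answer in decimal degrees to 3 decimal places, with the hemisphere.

73.024°E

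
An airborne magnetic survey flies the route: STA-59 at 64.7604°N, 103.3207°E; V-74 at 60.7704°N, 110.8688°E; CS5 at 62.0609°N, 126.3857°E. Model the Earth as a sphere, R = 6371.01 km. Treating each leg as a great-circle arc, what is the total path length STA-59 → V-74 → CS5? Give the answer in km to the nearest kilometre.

STA-59→V-74: c = 0.091989 rad, d = 586.06 km
V-74→CS5: c = 0.131187 rad, d = 835.79 km
Total = 586.06 + 835.79 = 1421.86 km

1422 km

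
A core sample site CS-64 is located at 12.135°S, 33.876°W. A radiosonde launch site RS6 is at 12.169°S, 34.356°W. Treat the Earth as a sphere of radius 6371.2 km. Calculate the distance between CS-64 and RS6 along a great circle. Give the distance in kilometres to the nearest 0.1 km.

Δφ = -0.0340°,  Δλ = -0.4800°
a = sin²(Δφ/2) + cos φ₁ cos φ₂ sin²(Δλ/2) = 0.000017
c = 2·arcsin(√a) = 0.008211 rad = 0.4705°
d = R·c = 6371.2 × 0.008211 = 52.3 km

52.3 km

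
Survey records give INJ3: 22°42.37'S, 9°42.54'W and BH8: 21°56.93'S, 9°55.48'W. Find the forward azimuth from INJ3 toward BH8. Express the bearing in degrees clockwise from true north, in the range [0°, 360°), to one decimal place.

345.2°

INJ3: φ = -22.70617°, λ = -9.70900°
BH8: φ = -21.94883°, λ = -9.92467°
Δλ = -0.2157°
y = sin Δλ · cos φ₂ = -0.003491
x = cos φ₁ sin φ₂ − sin φ₁ cos φ₂ cos Δλ = 0.013215
θ = atan2(y, x) = -14.7988° → 345.2012° (mod 360°)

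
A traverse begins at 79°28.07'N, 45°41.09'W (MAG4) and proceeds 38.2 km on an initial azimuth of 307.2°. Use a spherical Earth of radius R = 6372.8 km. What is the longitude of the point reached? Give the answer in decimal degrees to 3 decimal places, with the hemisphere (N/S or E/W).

MAG4: φ = +79.46783°, λ = -45.68483°
δ = d/R = 38.2/6372.8 = 0.005994 rad
φ₂ = arcsin(sin φ₁ cos δ + cos φ₁ sin δ cos θ)
   = arcsin(0.98315·0.99998 + 0.18279·0.00599·0.60460) = 79.67190°
λ₂ = λ₁ + atan2(sin θ sin δ cos φ₁, cos δ − sin φ₁ sin φ₂) = -47.21086°

47.211°W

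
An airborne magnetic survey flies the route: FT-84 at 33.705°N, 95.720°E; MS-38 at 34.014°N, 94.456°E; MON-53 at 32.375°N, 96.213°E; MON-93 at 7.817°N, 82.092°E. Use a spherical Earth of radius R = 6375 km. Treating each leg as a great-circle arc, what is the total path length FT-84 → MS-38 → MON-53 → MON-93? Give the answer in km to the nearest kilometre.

3464 km

FT-84→MS-38: c = 0.019097 rad, d = 121.74 km
MS-38→MON-53: c = 0.038428 rad, d = 244.98 km
MON-53→MON-93: c = 0.485894 rad, d = 3097.57 km
Total = 121.74 + 244.98 + 3097.57 = 3464.29 km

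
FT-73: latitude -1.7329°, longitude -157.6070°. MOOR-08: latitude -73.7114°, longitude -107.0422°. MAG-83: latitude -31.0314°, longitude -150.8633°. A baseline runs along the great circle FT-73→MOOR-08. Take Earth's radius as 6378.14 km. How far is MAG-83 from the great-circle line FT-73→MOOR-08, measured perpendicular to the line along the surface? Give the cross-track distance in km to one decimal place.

δ₁₃ = central angle FT-73→MAG-83 = 0.523337 rad  (haversine)
θ₁₃ = bearing FT-73→MAG-83 = 168.385°,  θ₁₂ = bearing FT-73→MOOR-08 = 167.207°
dₓₜ = R·arcsin(sin δ₁₃ · sin(θ₁₃ − θ₁₂)) = 6378.14·arcsin(0.49977·sin(1.178°)) = 65.511 km
|dₓₜ| = 65.511 km

65.5 km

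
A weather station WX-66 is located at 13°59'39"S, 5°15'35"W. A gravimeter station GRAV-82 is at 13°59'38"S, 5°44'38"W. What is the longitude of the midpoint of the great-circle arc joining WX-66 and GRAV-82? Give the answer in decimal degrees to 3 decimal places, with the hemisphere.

5.502°W

WX-66: φ = -13.99417°, λ = -5.25972°
GRAV-82: φ = -13.99389°, λ = -5.74389°
Bx = cos φ₂ cos Δλ = 0.970287,  By = cos φ₂ sin Δλ = -0.008199
φₘ = atan2(sin φ₁ + sin φ₂, √((cos φ₁ + Bx)² + By²)) = -13.99415°
λₘ = λ₁ + atan2(By, cos φ₁ + Bx) = -5.50181°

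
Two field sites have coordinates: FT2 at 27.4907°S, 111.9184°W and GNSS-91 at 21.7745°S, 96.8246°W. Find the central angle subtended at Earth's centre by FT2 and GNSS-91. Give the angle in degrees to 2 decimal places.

14.85°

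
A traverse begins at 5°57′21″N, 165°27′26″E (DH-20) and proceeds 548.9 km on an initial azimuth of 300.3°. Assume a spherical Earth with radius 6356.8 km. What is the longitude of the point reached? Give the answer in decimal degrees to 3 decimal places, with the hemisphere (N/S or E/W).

DH-20: φ = +5.95583°, λ = +165.45722°
δ = d/R = 548.9/6356.8 = 0.086348 rad
φ₂ = arcsin(sin φ₁ cos δ + cos φ₁ sin δ cos θ)
   = arcsin(0.10376·0.99627 + 0.99460·0.08624·0.50453) = 8.43292°
λ₂ = λ₁ + atan2(sin θ sin δ cos φ₁, cos δ − sin φ₁ sin φ₂) = 161.14025°

161.140°E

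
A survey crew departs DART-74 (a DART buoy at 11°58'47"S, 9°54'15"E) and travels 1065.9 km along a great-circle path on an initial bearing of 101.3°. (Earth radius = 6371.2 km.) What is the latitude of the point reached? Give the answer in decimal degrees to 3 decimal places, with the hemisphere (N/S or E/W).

13.685°S

DART-74: φ = -11.97972°, λ = +9.90417°
δ = d/R = 1065.9/6371.2 = 0.167300 rad
φ₂ = arcsin(sin φ₁ cos δ + cos φ₁ sin δ cos θ)
   = arcsin(-0.20757·0.98604 + 0.97822·0.16652·-0.19595) = -13.68512°
λ₂ = λ₁ + atan2(sin θ sin δ cos φ₁, cos δ − sin φ₁ sin φ₂) = 19.57942°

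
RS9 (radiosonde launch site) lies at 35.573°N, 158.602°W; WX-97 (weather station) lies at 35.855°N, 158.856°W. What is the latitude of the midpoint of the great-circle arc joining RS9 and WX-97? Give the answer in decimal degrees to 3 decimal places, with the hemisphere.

35.714°N

Bx = cos φ₂ cos Δλ = 0.810494,  By = cos φ₂ sin Δλ = -0.003593
φₘ = atan2(sin φ₁ + sin φ₂, √((cos φ₁ + Bx)² + By²)) = 35.71407°
λₘ = λ₁ + atan2(By, cos φ₁ + Bx) = -158.72878°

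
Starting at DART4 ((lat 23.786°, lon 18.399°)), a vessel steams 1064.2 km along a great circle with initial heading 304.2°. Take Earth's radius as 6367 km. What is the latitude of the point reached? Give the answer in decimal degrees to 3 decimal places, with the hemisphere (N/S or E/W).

28.899°N

δ = d/R = 1064.2/6367 = 0.167143 rad
φ₂ = arcsin(sin φ₁ cos δ + cos φ₁ sin δ cos θ)
   = arcsin(0.40332·0.98606 + 0.91506·0.16637·0.56208) = 28.89916°
λ₂ = λ₁ + atan2(sin θ sin δ cos φ₁, cos δ − sin φ₁ sin φ₂) = 9.35632°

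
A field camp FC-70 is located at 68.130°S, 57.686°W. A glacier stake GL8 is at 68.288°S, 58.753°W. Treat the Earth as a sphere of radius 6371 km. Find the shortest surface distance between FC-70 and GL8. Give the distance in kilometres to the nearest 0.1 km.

Δφ = -0.1580°,  Δλ = -1.0670°
a = sin²(Δφ/2) + cos φ₁ cos φ₂ sin²(Δλ/2) = 0.000014
c = 2·arcsin(√a) = 0.007443 rad = 0.4264°
d = R·c = 6371 × 0.007443 = 47.4 km

47.4 km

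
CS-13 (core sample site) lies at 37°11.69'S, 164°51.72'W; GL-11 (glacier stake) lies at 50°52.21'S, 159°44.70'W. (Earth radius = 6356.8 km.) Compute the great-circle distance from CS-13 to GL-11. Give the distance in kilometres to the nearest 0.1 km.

1570.2 km

CS-13: φ = -37.19483°, λ = -164.86200°
GL-11: φ = -50.87017°, λ = -159.74500°
Δφ = -13.6753°,  Δλ = 5.1170°
a = sin²(Δφ/2) + cos φ₁ cos φ₂ sin²(Δλ/2) = 0.015176
c = 2·arcsin(√a) = 0.247011 rad = 14.1527°
d = R·c = 6356.8 × 0.247011 = 1570.2 km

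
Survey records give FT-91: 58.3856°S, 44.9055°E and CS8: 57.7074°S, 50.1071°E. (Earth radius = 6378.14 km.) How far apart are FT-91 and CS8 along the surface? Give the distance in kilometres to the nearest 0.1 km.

Δφ = 0.6782°,  Δλ = 5.2016°
a = sin²(Δφ/2) + cos φ₁ cos φ₂ sin²(Δλ/2) = 0.000612
c = 2·arcsin(√a) = 0.049469 rad = 2.8344°
d = R·c = 6378.14 × 0.049469 = 315.5 km

315.5 km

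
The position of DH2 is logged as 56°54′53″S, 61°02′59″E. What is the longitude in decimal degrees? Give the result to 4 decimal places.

61° + 2′/60 + 59″/3600 = 61 + 0.03333 + 0.01639 = 61.0497°

61.0497°E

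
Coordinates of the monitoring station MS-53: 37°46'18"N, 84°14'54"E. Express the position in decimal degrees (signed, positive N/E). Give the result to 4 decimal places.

lat: 37.7717° N → +37.7717°
lon: 84.2483° E → +84.2483°

+37.7717°, +84.2483°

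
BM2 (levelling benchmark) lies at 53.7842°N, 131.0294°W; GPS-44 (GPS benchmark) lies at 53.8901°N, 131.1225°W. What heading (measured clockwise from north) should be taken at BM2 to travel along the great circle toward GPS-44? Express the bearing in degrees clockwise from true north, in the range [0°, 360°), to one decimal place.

332.6°

Δλ = -0.0931°
y = sin Δλ · cos φ₂ = -0.000958
x = cos φ₁ sin φ₂ − sin φ₁ cos φ₂ cos Δλ = 0.001849
θ = atan2(y, x) = -27.3809° → 332.6191° (mod 360°)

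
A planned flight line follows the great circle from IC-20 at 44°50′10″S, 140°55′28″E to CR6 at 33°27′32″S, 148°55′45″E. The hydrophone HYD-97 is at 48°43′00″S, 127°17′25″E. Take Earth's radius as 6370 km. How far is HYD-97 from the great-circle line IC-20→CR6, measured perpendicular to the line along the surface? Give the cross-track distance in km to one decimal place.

581.0 km

IC-20: φ = -44.83611°, λ = +140.92444°
CR6: φ = -33.45889°, λ = +148.92917°
HYD-97: φ = -48.71667°, λ = +127.29028°
δ₁₃ = central angle IC-20→HYD-97 = 0.176165 rad  (haversine)
θ₁₃ = bearing IC-20→HYD-97 = 242.551°,  θ₁₂ = bearing IC-20→CR6 = 31.239°
dₓₜ = R·arcsin(sin δ₁₃ · sin(θ₁₃ − θ₁₂)) = 6370·arcsin(0.17526·sin(211.312°)) = -580.979 km
|dₓₜ| = 580.979 km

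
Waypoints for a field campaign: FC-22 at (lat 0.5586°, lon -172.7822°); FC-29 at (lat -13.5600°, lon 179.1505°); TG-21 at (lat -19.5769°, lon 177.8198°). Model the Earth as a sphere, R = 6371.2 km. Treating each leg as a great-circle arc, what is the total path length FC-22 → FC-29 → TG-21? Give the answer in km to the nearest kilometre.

2488 km

FC-22→FC-29: c = 0.283175 rad, d = 1804.17 km
FC-29→TG-21: c = 0.107345 rad, d = 683.92 km
Total = 1804.17 + 683.92 = 2488.09 km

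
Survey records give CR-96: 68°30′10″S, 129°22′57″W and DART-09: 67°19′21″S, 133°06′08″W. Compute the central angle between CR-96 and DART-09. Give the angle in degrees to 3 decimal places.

1.830°

CR-96: φ = -68.50278°, λ = -129.38250°
DART-09: φ = -67.32250°, λ = -133.10222°
Δφ = 1.1803°,  Δλ = -3.7197°
a = sin²(Δφ/2) + cos φ₁ cos φ₂ sin²(Δλ/2) = 0.000255
c = 2·arcsin(√a) = 0.031933 rad = 1.8296°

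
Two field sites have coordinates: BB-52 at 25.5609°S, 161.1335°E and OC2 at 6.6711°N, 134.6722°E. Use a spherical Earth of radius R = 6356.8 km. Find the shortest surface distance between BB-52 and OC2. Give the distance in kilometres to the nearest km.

Δφ = 32.2320°,  Δλ = -26.4613°
a = sin²(Δφ/2) + cos φ₁ cos φ₂ sin²(Δλ/2) = 0.123988
c = 2·arcsin(√a) = 0.719668 rad = 41.2340°
d = R·c = 6356.8 × 0.719668 = 4574.8 km

4575 km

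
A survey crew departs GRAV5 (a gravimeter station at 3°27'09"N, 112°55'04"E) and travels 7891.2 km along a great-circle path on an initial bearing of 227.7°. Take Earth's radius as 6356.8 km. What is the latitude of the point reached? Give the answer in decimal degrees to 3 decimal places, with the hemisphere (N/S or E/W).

GRAV5: φ = +3.45250°, λ = +112.91778°
δ = d/R = 7891.2/6356.8 = 1.241379 rad
φ₂ = arcsin(sin φ₁ cos δ + cos φ₁ sin δ cos θ)
   = arcsin(0.06022·0.32349 + 0.99819·0.94623·-0.67301) = -38.03834°
λ₂ = λ₁ + atan2(sin θ sin δ cos φ₁, cos δ − sin φ₁ sin φ₂) = 50.21965°

38.038°S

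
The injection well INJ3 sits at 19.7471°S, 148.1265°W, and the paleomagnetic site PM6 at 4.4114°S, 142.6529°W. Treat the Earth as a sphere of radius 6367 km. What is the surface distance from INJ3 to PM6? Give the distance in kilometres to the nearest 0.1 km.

1804.3 km

Δφ = 15.3357°,  Δλ = 5.4736°
a = sin²(Δφ/2) + cos φ₁ cos φ₂ sin²(Δλ/2) = 0.019943
c = 2·arcsin(√a) = 0.283387 rad = 16.2369°
d = R·c = 6367 × 0.283387 = 1804.3 km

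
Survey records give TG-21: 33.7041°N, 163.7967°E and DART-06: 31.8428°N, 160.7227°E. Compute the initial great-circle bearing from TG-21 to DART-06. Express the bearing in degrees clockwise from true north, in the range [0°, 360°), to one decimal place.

235.1°

Δλ = -3.0740°
y = sin Δλ · cos φ₂ = -0.045555
x = cos φ₁ sin φ₂ − sin φ₁ cos φ₂ cos Δλ = -0.031802
θ = atan2(y, x) = -124.9188° → 235.0812° (mod 360°)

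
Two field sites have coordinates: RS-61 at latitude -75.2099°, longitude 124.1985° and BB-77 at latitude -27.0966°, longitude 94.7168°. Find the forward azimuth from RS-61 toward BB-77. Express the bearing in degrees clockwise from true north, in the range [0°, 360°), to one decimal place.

Δλ = -29.4817°
y = sin Δλ · cos φ₂ = -0.438128
x = cos φ₁ sin φ₂ − sin φ₁ cos φ₂ cos Δλ = 0.633011
θ = atan2(y, x) = -34.6884° → 325.3116° (mod 360°)

325.3°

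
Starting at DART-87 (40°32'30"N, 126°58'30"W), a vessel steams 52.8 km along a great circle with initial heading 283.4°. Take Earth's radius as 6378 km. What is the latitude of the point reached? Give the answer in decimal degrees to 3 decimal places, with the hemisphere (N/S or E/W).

40.650°N

DART-87: φ = +40.54167°, λ = -126.97500°
δ = d/R = 52.8/6378 = 0.008278 rad
φ₂ = arcsin(sin φ₁ cos δ + cos φ₁ sin δ cos θ)
   = arcsin(0.65000·0.99997 + 0.75993·0.00828·0.23175) = 40.65000°
λ₂ = λ₁ + atan2(sin θ sin δ cos φ₁, cos δ − sin φ₁ sin φ₂) = -127.58316°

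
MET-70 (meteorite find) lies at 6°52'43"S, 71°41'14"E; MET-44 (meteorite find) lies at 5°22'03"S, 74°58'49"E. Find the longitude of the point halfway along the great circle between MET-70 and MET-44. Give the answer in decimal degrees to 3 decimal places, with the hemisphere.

73.336°E

MET-70: φ = -6.87861°, λ = +71.68722°
MET-44: φ = -5.36750°, λ = +74.98028°
Bx = cos φ₂ cos Δλ = 0.993971,  By = cos φ₂ sin Δλ = 0.057191
φₘ = atan2(sin φ₁ + sin φ₂, √((cos φ₁ + Bx)² + By²)) = -6.12557°
λₘ = λ₁ + atan2(By, cos φ₁ + Bx) = 73.33608°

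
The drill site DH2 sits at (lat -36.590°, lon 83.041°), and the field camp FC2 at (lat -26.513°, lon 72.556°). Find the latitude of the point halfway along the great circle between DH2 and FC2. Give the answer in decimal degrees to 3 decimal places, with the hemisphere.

31.658°S

Bx = cos φ₂ cos Δλ = 0.879892,  By = cos φ₂ sin Δλ = -0.162840
φₘ = atan2(sin φ₁ + sin φ₂, √((cos φ₁ + Bx)² + By²)) = -31.65838°
λₘ = λ₁ + atan2(By, cos φ₁ + Bx) = 77.51389°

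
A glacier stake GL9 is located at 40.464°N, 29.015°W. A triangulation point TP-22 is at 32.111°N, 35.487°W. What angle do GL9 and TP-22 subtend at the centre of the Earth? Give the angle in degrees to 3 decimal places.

9.841°

Δφ = -8.3530°,  Δλ = -6.4720°
a = sin²(Δφ/2) + cos φ₁ cos φ₂ sin²(Δλ/2) = 0.007358
c = 2·arcsin(√a) = 0.171763 rad = 9.8413°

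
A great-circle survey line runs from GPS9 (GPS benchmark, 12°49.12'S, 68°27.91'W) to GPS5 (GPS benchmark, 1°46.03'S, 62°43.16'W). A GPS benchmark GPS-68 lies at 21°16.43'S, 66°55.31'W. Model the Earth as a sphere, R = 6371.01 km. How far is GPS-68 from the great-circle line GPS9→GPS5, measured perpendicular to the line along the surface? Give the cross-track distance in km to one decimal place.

578.1 km

GPS9: φ = -12.81867°, λ = -68.46517°
GPS5: φ = -1.76717°, λ = -62.71933°
GPS-68: φ = -21.27383°, λ = -66.92183°
δ₁₃ = central angle GPS9→GPS-68 = 0.149796 rad  (haversine)
θ₁₃ = bearing GPS9→GPS-68 = 170.318°,  θ₁₂ = bearing GPS9→GPS5 = 27.703°
dₓₜ = R·arcsin(sin δ₁₃ · sin(θ₁₃ − θ₁₂)) = 6371.01·arcsin(0.14924·sin(142.615°)) = 578.075 km
|dₓₜ| = 578.075 km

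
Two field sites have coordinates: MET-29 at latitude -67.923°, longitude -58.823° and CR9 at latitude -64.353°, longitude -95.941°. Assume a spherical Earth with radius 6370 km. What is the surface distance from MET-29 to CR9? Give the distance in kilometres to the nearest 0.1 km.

1687.9 km

Δφ = 3.5700°,  Δλ = -37.1180°
a = sin²(Δφ/2) + cos φ₁ cos φ₂ sin²(Δλ/2) = 0.017450
c = 2·arcsin(√a) = 0.264972 rad = 15.1818°
d = R·c = 6370 × 0.264972 = 1687.9 km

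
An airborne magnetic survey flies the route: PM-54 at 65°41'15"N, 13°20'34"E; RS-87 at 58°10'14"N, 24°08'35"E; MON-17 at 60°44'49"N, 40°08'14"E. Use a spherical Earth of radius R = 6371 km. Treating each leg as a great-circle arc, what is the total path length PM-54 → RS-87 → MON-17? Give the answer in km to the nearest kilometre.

1951 km

PM-54: φ = +65.68750°, λ = +13.34278°
RS-87: φ = +58.17056°, λ = +24.14306°
MON-17: φ = +60.74694°, λ = +40.13722°
PM-54→RS-87: c = 0.157898 rad, d = 1005.97 km
RS-87→MON-17: c = 0.148374 rad, d = 945.29 km
Total = 1005.97 + 945.29 = 1951.26 km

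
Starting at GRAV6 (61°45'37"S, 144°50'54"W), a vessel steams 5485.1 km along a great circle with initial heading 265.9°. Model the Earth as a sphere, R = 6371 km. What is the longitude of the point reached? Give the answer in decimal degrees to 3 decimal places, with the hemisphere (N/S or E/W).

GRAV6: φ = -61.76028°, λ = -144.84833°
δ = d/R = 5485.1/6371 = 0.860948 rad
φ₂ = arcsin(sin φ₁ cos δ + cos φ₁ sin δ cos θ)
   = arcsin(-0.88098·0.65172 + 0.47316·0.75846·-0.07150) = -36.85607°
λ₂ = λ₁ + atan2(sin θ sin δ cos φ₁, cos δ − sin φ₁ sin φ₂) = 144.15872°

144.159°E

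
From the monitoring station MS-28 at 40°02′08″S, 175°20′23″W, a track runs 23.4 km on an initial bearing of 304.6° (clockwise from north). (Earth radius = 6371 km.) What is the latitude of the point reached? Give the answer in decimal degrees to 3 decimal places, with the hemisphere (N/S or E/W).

39.916°S

MS-28: φ = -40.03556°, λ = -175.33972°
δ = d/R = 23.4/6371 = 0.003673 rad
φ₂ = arcsin(sin φ₁ cos δ + cos φ₁ sin δ cos θ)
   = arcsin(-0.64326·0.99999 + 0.76565·0.00367·0.56784) = -39.91584°
λ₂ = λ₁ + atan2(sin θ sin δ cos φ₁, cos δ − sin φ₁ sin φ₂) = -175.56557°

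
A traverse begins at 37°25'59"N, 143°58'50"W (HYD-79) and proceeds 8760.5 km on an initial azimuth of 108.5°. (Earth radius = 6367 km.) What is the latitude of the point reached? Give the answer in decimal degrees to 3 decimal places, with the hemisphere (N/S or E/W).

7.440°S

HYD-79: φ = +37.43306°, λ = -143.98056°
δ = d/R = 8760.5/6367 = 1.375923 rad
φ₂ = arcsin(sin φ₁ cos δ + cos φ₁ sin δ cos θ)
   = arcsin(0.60783·0.19364 + 0.79406·0.98107·-0.31730) = -7.44004°
λ₂ = λ₁ + atan2(sin θ sin δ cos φ₁, cos δ − sin φ₁ sin φ₂) = -74.21698°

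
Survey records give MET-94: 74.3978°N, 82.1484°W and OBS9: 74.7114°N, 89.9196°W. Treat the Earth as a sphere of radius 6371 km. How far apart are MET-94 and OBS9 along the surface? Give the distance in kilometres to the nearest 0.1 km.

232.6 km

Δφ = 0.3136°,  Δλ = -7.7712°
a = sin²(Δφ/2) + cos φ₁ cos φ₂ sin²(Δλ/2) = 0.000333
c = 2·arcsin(√a) = 0.036507 rad = 2.0917°
d = R·c = 6371 × 0.036507 = 232.6 km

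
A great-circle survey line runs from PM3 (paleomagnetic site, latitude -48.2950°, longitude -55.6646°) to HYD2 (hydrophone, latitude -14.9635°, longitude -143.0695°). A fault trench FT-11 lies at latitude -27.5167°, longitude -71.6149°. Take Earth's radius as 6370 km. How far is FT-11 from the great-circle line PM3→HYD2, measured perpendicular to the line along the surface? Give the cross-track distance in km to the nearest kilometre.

2350 km

δ₁₃ = central angle PM3→FT-11 = 0.422067 rad  (haversine)
θ₁₃ = bearing PM3→FT-11 = 323.491°,  θ₁₂ = bearing PM3→HYD2 = 261.797°
dₓₜ = R·arcsin(sin δ₁₃ · sin(θ₁₃ − θ₁₂)) = 6370·arcsin(0.40965·sin(61.694°)) = 2350.417 km
|dₓₜ| = 2350.417 km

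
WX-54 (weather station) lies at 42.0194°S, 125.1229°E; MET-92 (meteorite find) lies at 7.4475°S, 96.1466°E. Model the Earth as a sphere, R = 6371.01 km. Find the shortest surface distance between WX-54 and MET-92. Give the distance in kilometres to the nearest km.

4783 km

Δφ = 34.5719°,  Δλ = -28.9763°
a = sin²(Δφ/2) + cos φ₁ cos φ₂ sin²(Δλ/2) = 0.134400
c = 2·arcsin(√a) = 0.750716 rad = 43.0128°
d = R·c = 6371.01 × 0.750716 = 4782.8 km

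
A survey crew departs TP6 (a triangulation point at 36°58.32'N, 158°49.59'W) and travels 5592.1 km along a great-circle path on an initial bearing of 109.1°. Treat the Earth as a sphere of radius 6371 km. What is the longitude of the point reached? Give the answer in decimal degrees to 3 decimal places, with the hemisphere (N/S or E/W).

111.142°W

TP6: φ = +36.97200°, λ = -158.82650°
δ = d/R = 5592.1/6371 = 0.877743 rad
φ₂ = arcsin(sin φ₁ cos δ + cos φ₁ sin δ cos θ)
   = arcsin(0.60142·0.63889 + 0.79893·0.76930·-0.32722) = 10.55216°
λ₂ = λ₁ + atan2(sin θ sin δ cos φ₁, cos δ − sin φ₁ sin φ₂) = -111.14164°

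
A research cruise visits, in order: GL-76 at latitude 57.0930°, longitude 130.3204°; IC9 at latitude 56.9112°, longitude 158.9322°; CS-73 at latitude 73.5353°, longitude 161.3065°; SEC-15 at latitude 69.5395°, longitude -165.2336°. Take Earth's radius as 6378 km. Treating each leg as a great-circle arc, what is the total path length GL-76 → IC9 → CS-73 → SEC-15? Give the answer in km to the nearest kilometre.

4816 km

GL-76→IC9: c = 0.269981 rad, d = 1721.94 km
IC9→CS-73: c = 0.290609 rad, d = 1853.51 km
CS-73→SEC-15: c = 0.194472 rad, d = 1240.35 km
Total = 1721.94 + 1853.51 + 1240.35 = 4815.79 km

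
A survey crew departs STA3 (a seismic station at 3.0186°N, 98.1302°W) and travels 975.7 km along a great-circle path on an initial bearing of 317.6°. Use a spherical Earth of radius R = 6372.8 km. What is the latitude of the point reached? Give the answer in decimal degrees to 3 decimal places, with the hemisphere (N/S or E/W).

δ = d/R = 975.7/6372.8 = 0.153104 rad
φ₂ = arcsin(sin φ₁ cos δ + cos φ₁ sin δ cos θ)
   = arcsin(0.05266·0.98830 + 0.99861·0.15251·0.73846) = 9.46860°
λ₂ = λ₁ + atan2(sin θ sin δ cos φ₁, cos δ − sin φ₁ sin φ₂) = -104.11449°

9.469°N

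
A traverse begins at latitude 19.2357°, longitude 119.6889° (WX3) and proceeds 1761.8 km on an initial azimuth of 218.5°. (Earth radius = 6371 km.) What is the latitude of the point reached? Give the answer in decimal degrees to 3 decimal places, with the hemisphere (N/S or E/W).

δ = d/R = 1761.8/6371 = 0.276534 rad
φ₂ = arcsin(sin φ₁ cos δ + cos φ₁ sin δ cos θ)
   = arcsin(0.32946·0.96201 + 0.94417·0.27302·-0.78261) = 6.61498°
λ₂ = λ₁ + atan2(sin θ sin δ cos φ₁, cos δ − sin φ₁ sin φ₂) = 109.83712°

6.615°N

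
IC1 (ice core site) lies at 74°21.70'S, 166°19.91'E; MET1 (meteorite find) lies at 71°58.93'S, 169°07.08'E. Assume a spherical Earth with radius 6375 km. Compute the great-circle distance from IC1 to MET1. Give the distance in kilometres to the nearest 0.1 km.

279.5 km

IC1: φ = -74.36167°, λ = +166.33183°
MET1: φ = -71.98217°, λ = +169.11800°
Δφ = 2.3795°,  Δλ = 2.7862°
a = sin²(Δφ/2) + cos φ₁ cos φ₂ sin²(Δλ/2) = 0.000480
c = 2·arcsin(√a) = 0.043840 rad = 2.5118°
d = R·c = 6375 × 0.043840 = 279.5 km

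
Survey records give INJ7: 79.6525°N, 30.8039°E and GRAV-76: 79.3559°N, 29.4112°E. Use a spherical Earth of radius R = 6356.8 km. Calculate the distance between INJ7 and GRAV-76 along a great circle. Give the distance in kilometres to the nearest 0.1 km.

43.3 km

Δφ = -0.2966°,  Δλ = -1.3927°
a = sin²(Δφ/2) + cos φ₁ cos φ₂ sin²(Δλ/2) = 0.000012
c = 2·arcsin(√a) = 0.006812 rad = 0.3903°
d = R·c = 6356.8 × 0.006812 = 43.3 km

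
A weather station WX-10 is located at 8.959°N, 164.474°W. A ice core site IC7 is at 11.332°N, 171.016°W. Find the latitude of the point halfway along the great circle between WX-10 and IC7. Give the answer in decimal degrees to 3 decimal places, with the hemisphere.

Bx = cos φ₂ cos Δλ = 0.974121,  By = cos φ₂ sin Δλ = -0.111710
φₘ = atan2(sin φ₁ + sin φ₂, √((cos φ₁ + Bx)² + By²)) = 10.16171°
λₘ = λ₁ + atan2(By, cos φ₁ + Bx) = -167.73286°

10.162°N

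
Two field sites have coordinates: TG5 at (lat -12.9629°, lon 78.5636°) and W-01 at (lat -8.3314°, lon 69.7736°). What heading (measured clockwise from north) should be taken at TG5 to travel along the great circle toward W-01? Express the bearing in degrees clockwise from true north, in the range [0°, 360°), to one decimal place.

297.3°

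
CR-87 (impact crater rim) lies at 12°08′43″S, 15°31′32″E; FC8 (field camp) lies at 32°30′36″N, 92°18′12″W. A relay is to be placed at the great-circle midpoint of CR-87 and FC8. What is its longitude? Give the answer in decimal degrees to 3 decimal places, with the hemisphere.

CR-87: φ = -12.14528°, λ = +15.52556°
FC8: φ = +32.51000°, λ = -92.30333°
Bx = cos φ₂ cos Δλ = -0.258197,  By = cos φ₂ sin Δλ = -0.802798
φₘ = atan2(sin φ₁ + sin φ₂, √((cos φ₁ + Bx)² + By²)) = 16.87756°
λₘ = λ₁ + atan2(By, cos φ₁ + Bx) = -32.60963°

32.610°W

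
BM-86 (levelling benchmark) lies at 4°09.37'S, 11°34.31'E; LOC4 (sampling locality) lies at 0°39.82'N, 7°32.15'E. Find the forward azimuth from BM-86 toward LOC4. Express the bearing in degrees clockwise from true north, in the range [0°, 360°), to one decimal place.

BM-86: φ = -4.15617°, λ = +11.57183°
LOC4: φ = +0.66367°, λ = +7.53583°
Δλ = -4.0360°
y = sin Δλ · cos φ₂ = -0.070379
x = cos φ₁ sin φ₂ − sin φ₁ cos φ₂ cos Δλ = 0.083843
θ = atan2(y, x) = -40.0104° → 319.9896° (mod 360°)

320.0°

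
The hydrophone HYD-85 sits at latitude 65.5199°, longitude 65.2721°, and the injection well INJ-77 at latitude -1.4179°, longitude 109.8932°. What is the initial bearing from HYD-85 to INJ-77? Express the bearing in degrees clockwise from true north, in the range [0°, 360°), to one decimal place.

133.1°

Δλ = 44.6211°
y = sin Δλ · cos φ₂ = 0.702200
x = cos φ₁ sin φ₂ − sin φ₁ cos φ₂ cos Δλ = -0.657838
θ = atan2(y, x) = 133.1318° → 133.1318° (mod 360°)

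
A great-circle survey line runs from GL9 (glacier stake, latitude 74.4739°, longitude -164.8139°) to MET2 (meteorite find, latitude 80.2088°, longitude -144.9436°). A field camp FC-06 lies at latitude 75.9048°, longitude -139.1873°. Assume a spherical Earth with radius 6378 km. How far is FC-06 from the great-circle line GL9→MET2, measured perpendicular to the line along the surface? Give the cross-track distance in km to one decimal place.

451.8 km

δ₁₃ = central angle GL9→FC-06 = 0.116033 rad  (haversine)
θ₁₃ = bearing GL9→FC-06 = 65.477°,  θ₁₂ = bearing GL9→MET2 = 27.789°
dₓₜ = R·arcsin(sin δ₁₃ · sin(θ₁₃ − θ₁₂)) = 6378·arcsin(0.11577·sin(37.688°)) = 451.803 km
|dₓₜ| = 451.803 km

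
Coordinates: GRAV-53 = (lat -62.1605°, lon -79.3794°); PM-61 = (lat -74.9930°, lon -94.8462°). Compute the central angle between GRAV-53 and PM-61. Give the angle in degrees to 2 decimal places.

13.92°

Δφ = -12.8325°,  Δλ = -15.4668°
a = sin²(Δφ/2) + cos φ₁ cos φ₂ sin²(Δλ/2) = 0.014678
c = 2·arcsin(√a) = 0.242901 rad = 13.9172°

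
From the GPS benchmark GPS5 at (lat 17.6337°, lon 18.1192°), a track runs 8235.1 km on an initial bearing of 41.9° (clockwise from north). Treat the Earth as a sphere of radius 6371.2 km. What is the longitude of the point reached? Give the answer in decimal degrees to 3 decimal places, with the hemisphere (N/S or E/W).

104.114°E

δ = d/R = 8235.1/6371.2 = 1.292551 rad
φ₂ = arcsin(sin φ₁ cos δ + cos φ₁ sin δ cos θ)
   = arcsin(0.30293·0.27467 + 0.95301·0.96154·0.74431) = 49.93030°
λ₂ = λ₁ + atan2(sin θ sin δ cos φ₁, cos δ − sin φ₁ sin φ₂) = 104.11413°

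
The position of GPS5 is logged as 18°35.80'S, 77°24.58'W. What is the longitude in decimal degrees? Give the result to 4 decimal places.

77.4097°W

77° + 24.58′/60 = 77 + 0.40967 = 77.4097°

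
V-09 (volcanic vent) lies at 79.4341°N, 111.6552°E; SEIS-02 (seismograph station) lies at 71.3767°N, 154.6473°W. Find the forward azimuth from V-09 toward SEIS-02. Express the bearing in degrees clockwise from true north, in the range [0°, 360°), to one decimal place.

58.7°

Δλ = 93.6975°
y = sin Δλ · cos φ₂ = 0.318680
x = cos φ₁ sin φ₂ − sin φ₁ cos φ₂ cos Δλ = 0.194010
θ = atan2(y, x) = 58.6673° → 58.6673° (mod 360°)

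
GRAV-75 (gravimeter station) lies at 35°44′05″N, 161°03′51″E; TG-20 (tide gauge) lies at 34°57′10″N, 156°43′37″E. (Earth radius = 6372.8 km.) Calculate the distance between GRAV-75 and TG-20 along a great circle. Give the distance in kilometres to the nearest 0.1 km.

403.0 km

GRAV-75: φ = +35.73472°, λ = +161.06417°
TG-20: φ = +34.95278°, λ = +156.72694°
Δφ = -0.7819°,  Δλ = -4.3372°
a = sin²(Δφ/2) + cos φ₁ cos φ₂ sin²(Δλ/2) = 0.000999
c = 2·arcsin(√a) = 0.063231 rad = 3.6229°
d = R·c = 6372.8 × 0.063231 = 403.0 km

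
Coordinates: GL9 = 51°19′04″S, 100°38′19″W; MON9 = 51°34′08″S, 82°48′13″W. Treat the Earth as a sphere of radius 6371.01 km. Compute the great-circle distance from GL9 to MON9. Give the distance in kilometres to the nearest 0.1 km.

GL9: φ = -51.31778°, λ = -100.63861°
MON9: φ = -51.56889°, λ = -82.80361°
Δφ = -0.2511°,  Δλ = 17.8350°
a = sin²(Δφ/2) + cos φ₁ cos φ₂ sin²(Δλ/2) = 0.009340
c = 2·arcsin(√a) = 0.193585 rad = 11.0916°
d = R·c = 6371.01 × 0.193585 = 1233.3 km

1233.3 km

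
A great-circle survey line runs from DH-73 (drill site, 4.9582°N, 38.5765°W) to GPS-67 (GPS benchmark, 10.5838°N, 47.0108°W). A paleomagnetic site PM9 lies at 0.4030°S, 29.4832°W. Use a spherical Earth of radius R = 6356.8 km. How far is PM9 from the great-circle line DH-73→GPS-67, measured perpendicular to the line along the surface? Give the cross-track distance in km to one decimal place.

δ₁₃ = central angle DH-73→PM9 = 0.184080 rad  (haversine)
θ₁₃ = bearing DH-73→PM9 = 120.299°,  θ₁₂ = bearing DH-73→GPS-67 = 304.461°
dₓₜ = R·arcsin(sin δ₁₃ · sin(θ₁₃ − θ₁₂)) = 6356.8·arcsin(0.18304·sin(-184.161°)) = 84.436 km
|dₓₜ| = 84.436 km

84.4 km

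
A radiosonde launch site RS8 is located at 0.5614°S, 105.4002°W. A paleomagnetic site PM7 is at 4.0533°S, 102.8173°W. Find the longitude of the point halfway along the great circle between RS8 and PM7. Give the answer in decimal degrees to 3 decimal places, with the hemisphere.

104.110°W

Bx = cos φ₂ cos Δλ = 0.996485,  By = cos φ₂ sin Δλ = 0.044952
φₘ = atan2(sin φ₁ + sin φ₂, √((cos φ₁ + Bx)² + By²)) = -2.30794°
λₘ = λ₁ + atan2(By, cos φ₁ + Bx) = -104.11034°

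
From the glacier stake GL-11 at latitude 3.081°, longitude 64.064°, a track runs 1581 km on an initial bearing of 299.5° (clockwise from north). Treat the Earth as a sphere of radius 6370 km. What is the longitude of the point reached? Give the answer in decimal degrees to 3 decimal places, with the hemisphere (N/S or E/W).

51.527°E

δ = d/R = 1581/6370 = 0.248195 rad
φ₂ = arcsin(sin φ₁ cos δ + cos φ₁ sin δ cos θ)
   = arcsin(0.05375·0.96936 + 0.99855·0.24565·0.49242) = 9.95600°
λ₂ = λ₁ + atan2(sin θ sin δ cos φ₁, cos δ − sin φ₁ sin φ₂) = 51.52667°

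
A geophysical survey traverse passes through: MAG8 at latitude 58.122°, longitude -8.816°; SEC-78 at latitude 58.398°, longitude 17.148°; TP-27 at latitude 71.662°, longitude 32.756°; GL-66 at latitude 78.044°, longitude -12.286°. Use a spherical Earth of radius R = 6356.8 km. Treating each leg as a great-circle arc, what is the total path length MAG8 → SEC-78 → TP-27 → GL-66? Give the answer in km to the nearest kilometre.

4571 km

MAG8→SEC-78: c = 0.236956 rad, d = 1506.28 km
SEC-78→TP-27: c = 0.256658 rad, d = 1631.52 km
TP-27→GL-66: c = 0.225515 rad, d = 1433.55 km
Total = 1506.28 + 1631.52 + 1433.55 = 4571.36 km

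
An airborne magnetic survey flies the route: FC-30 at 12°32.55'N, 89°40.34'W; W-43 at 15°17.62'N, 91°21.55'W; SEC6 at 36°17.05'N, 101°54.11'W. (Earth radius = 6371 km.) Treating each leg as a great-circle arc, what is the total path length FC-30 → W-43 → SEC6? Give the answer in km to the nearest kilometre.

2913 km

FC-30: φ = +12.54250°, λ = -89.67233°
W-43: φ = +15.29367°, λ = -91.35917°
SEC6: φ = +36.28417°, λ = -101.90183°
FC-30→W-43: c = 0.055875 rad, d = 355.98 km
W-43→SEC6: c = 0.401402 rad, d = 2557.33 km
Total = 355.98 + 2557.33 = 2913.32 km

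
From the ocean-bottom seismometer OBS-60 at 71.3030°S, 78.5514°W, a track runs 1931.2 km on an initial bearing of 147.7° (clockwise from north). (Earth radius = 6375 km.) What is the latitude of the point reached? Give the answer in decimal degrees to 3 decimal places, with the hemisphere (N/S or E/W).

80.040°S

δ = d/R = 1931.2/6375 = 0.302933 rad
φ₂ = arcsin(sin φ₁ cos δ + cos φ₁ sin δ cos θ)
   = arcsin(-0.94723·0.95447 + 0.32056·0.29832·-0.84526) = -80.03999°
λ₂ = λ₁ + atan2(sin θ sin δ cos φ₁, cos δ − sin φ₁ sin φ₂) = -11.38350°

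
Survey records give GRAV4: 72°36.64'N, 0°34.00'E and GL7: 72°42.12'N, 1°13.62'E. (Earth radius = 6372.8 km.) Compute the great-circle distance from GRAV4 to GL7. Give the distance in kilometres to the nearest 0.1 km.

GRAV4: φ = +72.61067°, λ = +0.56667°
GL7: φ = +72.70200°, λ = +1.22700°
Δφ = 0.0913°,  Δλ = 0.6603°
a = sin²(Δφ/2) + cos φ₁ cos φ₂ sin²(Δλ/2) = 0.000004
c = 2·arcsin(√a) = 0.003787 rad = 0.2170°
d = R·c = 6372.8 × 0.003787 = 24.1 km

24.1 km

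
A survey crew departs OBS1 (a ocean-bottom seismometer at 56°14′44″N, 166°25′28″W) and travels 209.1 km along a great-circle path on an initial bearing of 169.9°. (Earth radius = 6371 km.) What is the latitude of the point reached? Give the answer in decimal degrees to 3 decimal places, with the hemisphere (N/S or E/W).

54.393°N

OBS1: φ = +56.24556°, λ = -166.42444°
δ = d/R = 209.1/6371 = 0.032821 rad
φ₂ = arcsin(sin φ₁ cos δ + cos φ₁ sin δ cos θ)
   = arcsin(0.83143·0.99946 + 0.55563·0.03281·-0.98450) = 54.39287°
λ₂ = λ₁ + atan2(sin θ sin δ cos φ₁, cos δ − sin φ₁ sin φ₂) = -165.85813°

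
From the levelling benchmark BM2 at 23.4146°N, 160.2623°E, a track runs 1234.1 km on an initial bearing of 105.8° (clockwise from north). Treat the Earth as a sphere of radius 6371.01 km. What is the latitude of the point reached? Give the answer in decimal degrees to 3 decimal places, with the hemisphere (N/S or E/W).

δ = d/R = 1234.1/6371.01 = 0.193706 rad
φ₂ = arcsin(sin φ₁ cos δ + cos φ₁ sin δ cos θ)
   = arcsin(0.39738·0.98130 + 0.91765·0.19250·-0.27228) = 19.98980°
λ₂ = λ₁ + atan2(sin θ sin δ cos φ₁, cos δ − sin φ₁ sin φ₂) = 171.62961°

19.990°N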